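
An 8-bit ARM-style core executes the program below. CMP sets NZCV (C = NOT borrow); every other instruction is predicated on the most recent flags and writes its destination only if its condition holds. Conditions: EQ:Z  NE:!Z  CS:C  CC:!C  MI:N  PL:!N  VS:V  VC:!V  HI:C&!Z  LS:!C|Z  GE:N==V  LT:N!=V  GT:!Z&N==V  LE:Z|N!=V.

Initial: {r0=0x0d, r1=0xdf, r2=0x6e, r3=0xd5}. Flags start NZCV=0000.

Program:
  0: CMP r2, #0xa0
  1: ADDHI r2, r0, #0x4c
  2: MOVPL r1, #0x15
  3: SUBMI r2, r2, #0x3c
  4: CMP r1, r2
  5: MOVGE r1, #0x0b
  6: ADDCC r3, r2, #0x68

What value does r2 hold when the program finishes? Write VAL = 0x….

VAL = 0x32

[0] flags=1001 → (cmp)
[1] flags=1001 HI?F → skip
[2] flags=1001 PL?F → skip
[3] flags=1001 MI?T → r2=0x32
[4] flags=1010 → (cmp)
[5] flags=1010 GE?F → skip
[6] flags=1010 CC?F → skip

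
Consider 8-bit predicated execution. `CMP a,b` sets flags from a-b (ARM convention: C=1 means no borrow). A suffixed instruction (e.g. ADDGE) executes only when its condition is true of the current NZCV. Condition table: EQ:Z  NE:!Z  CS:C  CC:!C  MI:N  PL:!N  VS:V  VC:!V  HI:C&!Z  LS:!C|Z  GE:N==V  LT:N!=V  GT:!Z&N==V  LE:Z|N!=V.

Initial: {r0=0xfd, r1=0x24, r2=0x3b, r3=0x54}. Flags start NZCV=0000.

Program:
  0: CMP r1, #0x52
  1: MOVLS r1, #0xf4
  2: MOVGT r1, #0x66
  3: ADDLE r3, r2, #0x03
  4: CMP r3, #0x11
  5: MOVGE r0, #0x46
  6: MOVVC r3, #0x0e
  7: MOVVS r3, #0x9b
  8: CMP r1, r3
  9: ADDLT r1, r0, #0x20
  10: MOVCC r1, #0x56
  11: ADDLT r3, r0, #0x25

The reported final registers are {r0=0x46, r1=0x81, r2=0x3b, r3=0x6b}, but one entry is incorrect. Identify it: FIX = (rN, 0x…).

[0] flags=1000 → (cmp)
[1] flags=1000 LS?T → r1=0xf4
[2] flags=1000 GT?F → skip
[3] flags=1000 LE?T → r3=0x3e
[4] flags=0010 → (cmp)
[5] flags=0010 GE?T → r0=0x46
[6] flags=0010 VC?T → r3=0x0e
[7] flags=0010 VS?F → skip
[8] flags=1010 → (cmp)
[9] flags=1010 LT?T → r1=0x66
[10] flags=1010 CC?F → skip
[11] flags=1010 LT?T → r3=0x6b

FIX = (r1, 0x66)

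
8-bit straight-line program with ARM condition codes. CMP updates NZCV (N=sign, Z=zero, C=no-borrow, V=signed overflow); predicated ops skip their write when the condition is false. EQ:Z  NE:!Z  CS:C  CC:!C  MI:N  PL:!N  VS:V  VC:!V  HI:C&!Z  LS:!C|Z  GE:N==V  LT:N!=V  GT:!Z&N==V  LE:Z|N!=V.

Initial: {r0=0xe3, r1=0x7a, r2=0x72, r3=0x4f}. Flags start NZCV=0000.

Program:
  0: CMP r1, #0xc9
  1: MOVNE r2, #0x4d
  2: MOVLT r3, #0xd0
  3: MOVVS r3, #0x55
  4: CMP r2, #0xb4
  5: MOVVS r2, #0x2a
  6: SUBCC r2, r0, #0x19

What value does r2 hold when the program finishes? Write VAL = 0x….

VAL = 0xca

[0] flags=1001 → (cmp)
[1] flags=1001 NE?T → r2=0x4d
[2] flags=1001 LT?F → skip
[3] flags=1001 VS?T → r3=0x55
[4] flags=1001 → (cmp)
[5] flags=1001 VS?T → r2=0x2a
[6] flags=1001 CC?T → r2=0xca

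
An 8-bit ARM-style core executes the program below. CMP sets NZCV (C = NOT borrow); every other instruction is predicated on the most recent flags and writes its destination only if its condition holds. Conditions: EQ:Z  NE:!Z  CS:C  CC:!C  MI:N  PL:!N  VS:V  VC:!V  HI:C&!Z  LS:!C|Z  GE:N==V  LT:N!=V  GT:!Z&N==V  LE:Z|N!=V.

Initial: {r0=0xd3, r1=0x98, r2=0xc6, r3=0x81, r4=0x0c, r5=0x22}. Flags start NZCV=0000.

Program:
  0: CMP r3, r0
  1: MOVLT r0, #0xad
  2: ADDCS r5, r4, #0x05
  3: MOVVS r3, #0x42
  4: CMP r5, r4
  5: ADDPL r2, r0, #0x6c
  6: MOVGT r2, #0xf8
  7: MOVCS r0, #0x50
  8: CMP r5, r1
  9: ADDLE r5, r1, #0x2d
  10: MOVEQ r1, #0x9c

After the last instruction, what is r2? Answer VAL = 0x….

[0] flags=1000 → (cmp)
[1] flags=1000 LT?T → r0=0xad
[2] flags=1000 CS?F → skip
[3] flags=1000 VS?F → skip
[4] flags=0010 → (cmp)
[5] flags=0010 PL?T → r2=0x19
[6] flags=0010 GT?T → r2=0xf8
[7] flags=0010 CS?T → r0=0x50
[8] flags=1001 → (cmp)
[9] flags=1001 LE?F → skip
[10] flags=1001 EQ?F → skip

VAL = 0xf8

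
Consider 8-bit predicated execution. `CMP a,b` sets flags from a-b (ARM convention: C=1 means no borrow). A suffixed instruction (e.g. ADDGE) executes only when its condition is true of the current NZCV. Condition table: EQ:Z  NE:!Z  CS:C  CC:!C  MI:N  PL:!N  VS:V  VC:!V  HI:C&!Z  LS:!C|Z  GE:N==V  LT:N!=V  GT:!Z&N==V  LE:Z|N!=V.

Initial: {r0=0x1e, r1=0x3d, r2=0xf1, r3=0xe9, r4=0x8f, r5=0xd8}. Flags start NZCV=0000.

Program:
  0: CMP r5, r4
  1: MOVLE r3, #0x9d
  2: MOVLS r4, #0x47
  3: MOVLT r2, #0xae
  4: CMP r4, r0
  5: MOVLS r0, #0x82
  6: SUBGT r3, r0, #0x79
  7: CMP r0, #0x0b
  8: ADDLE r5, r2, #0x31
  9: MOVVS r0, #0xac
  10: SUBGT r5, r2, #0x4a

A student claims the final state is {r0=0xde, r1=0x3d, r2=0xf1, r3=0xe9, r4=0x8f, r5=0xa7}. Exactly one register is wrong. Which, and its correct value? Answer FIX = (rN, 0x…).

[0] flags=0010 → (cmp)
[1] flags=0010 LE?F → skip
[2] flags=0010 LS?F → skip
[3] flags=0010 LT?F → skip
[4] flags=0011 → (cmp)
[5] flags=0011 LS?F → skip
[6] flags=0011 GT?F → skip
[7] flags=0010 → (cmp)
[8] flags=0010 LE?F → skip
[9] flags=0010 VS?F → skip
[10] flags=0010 GT?T → r5=0xa7

FIX = (r0, 0x1e)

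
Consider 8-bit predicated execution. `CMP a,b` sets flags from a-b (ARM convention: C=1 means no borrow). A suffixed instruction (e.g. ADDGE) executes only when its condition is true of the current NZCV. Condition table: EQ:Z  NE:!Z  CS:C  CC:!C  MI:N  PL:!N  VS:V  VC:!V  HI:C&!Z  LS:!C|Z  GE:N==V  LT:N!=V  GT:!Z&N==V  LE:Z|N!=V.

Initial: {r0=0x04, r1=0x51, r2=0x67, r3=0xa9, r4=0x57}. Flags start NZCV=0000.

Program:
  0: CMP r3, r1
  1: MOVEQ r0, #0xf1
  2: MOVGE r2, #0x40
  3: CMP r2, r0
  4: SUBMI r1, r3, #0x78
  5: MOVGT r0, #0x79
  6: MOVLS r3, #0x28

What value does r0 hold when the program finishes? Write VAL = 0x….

[0] flags=0011 → (cmp)
[1] flags=0011 EQ?F → skip
[2] flags=0011 GE?F → skip
[3] flags=0010 → (cmp)
[4] flags=0010 MI?F → skip
[5] flags=0010 GT?T → r0=0x79
[6] flags=0010 LS?F → skip

VAL = 0x79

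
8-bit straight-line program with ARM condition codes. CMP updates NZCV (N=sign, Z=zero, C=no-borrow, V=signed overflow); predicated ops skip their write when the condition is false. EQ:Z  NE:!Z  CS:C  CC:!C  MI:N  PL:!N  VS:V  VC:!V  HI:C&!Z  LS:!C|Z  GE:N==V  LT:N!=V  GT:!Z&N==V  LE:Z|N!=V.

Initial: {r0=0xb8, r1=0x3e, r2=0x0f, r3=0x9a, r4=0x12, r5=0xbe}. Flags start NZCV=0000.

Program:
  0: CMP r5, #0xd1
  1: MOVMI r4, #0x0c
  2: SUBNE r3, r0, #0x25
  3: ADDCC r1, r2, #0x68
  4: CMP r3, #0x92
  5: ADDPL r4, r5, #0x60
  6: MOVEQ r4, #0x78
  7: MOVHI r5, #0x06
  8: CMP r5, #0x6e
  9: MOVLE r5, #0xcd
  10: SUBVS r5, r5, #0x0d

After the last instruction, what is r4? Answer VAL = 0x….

0: ✓ CMP  NZCV=1000
1: ✓ MOVMI  r4←0x0c
2: ✓ SUBNE  r3←0x93
3: ✓ ADDCC  r1←0x77
4: ✓ CMP  NZCV=0010
5: ✓ ADDPL  r4←0x1e
6: · MOVEQ
7: ✓ MOVHI  r5←0x06
8: ✓ CMP  NZCV=1000
9: ✓ MOVLE  r5←0xcd
10: · SUBVS

VAL = 0x1e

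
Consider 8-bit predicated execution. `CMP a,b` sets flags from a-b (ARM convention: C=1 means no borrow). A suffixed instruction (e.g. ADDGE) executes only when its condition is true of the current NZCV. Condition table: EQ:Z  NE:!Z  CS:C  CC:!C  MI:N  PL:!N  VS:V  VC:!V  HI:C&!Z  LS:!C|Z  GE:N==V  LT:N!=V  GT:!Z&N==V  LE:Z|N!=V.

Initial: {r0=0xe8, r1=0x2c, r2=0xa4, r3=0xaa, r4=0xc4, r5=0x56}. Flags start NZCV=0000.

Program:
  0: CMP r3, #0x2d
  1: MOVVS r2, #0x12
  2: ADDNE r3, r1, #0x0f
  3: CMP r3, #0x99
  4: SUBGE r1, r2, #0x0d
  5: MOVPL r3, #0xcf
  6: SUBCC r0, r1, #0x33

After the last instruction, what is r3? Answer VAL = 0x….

VAL = 0x3b

[0] flags=0011 → (cmp)
[1] flags=0011 VS?T → r2=0x12
[2] flags=0011 NE?T → r3=0x3b
[3] flags=1001 → (cmp)
[4] flags=1001 GE?T → r1=0x05
[5] flags=1001 PL?F → skip
[6] flags=1001 CC?T → r0=0xd2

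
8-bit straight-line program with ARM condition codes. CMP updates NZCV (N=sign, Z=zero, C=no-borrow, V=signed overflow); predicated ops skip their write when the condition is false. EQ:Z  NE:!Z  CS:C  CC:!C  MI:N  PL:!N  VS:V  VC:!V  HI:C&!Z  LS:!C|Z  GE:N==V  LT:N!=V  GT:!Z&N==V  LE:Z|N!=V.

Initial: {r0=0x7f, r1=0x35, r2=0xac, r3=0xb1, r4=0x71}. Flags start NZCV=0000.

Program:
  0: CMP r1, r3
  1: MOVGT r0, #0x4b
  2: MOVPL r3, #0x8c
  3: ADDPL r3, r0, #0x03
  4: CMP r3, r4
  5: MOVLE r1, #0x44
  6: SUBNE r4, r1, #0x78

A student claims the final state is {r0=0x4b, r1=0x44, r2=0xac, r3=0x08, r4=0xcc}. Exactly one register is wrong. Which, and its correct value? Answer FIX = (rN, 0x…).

FIX = (r3, 0xb1)

0: ✓ CMP  NZCV=1001
1: ✓ MOVGT  r0←0x4b
2: · MOVPL
3: · ADDPL
4: ✓ CMP  NZCV=0011
5: ✓ MOVLE  r1←0x44
6: ✓ SUBNE  r4←0xcc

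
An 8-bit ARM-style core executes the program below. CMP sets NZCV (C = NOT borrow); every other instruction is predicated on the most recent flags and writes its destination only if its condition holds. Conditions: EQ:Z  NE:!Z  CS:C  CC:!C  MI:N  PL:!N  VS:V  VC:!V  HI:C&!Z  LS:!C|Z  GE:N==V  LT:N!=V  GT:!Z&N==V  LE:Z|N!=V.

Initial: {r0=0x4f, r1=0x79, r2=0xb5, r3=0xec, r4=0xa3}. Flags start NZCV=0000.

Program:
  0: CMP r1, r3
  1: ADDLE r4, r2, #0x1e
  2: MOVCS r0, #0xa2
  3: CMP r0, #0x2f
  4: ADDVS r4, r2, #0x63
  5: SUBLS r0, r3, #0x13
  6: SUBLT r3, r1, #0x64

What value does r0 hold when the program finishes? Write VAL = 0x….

VAL = 0x4f

[0] flags=1001 → (cmp)
[1] flags=1001 LE?F → skip
[2] flags=1001 CS?F → skip
[3] flags=0010 → (cmp)
[4] flags=0010 VS?F → skip
[5] flags=0010 LS?F → skip
[6] flags=0010 LT?F → skip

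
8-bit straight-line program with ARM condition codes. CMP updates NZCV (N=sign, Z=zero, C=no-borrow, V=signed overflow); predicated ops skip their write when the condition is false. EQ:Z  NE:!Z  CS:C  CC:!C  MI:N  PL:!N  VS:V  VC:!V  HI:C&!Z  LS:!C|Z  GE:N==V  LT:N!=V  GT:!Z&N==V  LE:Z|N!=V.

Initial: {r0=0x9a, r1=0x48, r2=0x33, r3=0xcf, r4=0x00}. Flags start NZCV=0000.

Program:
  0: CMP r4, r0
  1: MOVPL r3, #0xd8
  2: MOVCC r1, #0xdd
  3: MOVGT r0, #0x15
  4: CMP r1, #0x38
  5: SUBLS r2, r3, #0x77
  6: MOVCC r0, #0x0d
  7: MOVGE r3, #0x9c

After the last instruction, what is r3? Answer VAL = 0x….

VAL = 0xd8

[0] flags=0000 → (cmp)
[1] flags=0000 PL?T → r3=0xd8
[2] flags=0000 CC?T → r1=0xdd
[3] flags=0000 GT?T → r0=0x15
[4] flags=1010 → (cmp)
[5] flags=1010 LS?F → skip
[6] flags=1010 CC?F → skip
[7] flags=1010 GE?F → skip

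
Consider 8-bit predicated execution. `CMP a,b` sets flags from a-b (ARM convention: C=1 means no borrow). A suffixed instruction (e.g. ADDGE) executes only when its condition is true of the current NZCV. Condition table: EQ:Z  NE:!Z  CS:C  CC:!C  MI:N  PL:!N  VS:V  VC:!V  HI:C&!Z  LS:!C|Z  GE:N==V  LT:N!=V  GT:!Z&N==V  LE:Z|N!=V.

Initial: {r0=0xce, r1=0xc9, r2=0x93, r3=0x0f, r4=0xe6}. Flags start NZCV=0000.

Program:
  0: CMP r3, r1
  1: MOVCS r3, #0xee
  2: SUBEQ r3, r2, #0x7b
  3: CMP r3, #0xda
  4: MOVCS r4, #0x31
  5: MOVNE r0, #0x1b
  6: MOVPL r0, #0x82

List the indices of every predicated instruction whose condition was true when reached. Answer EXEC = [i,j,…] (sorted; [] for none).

EXEC = [5,6]

0: ✓ CMP  NZCV=0000
1: · MOVCS
2: · SUBEQ
3: ✓ CMP  NZCV=0000
4: · MOVCS
5: ✓ MOVNE  r0←0x1b
6: ✓ MOVPL  r0←0x82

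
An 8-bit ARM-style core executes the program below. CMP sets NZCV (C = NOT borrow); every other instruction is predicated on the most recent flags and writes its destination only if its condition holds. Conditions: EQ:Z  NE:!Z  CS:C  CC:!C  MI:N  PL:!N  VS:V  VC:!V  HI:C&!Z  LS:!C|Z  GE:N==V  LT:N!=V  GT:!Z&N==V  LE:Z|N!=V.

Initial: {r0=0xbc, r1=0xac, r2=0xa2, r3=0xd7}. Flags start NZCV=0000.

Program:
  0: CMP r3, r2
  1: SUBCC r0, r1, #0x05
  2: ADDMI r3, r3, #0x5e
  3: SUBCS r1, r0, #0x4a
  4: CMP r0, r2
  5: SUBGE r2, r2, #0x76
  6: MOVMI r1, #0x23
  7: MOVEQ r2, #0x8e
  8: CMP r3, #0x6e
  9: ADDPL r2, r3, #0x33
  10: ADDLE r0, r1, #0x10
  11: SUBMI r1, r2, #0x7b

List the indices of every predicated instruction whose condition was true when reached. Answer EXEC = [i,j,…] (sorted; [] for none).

EXEC = [3,5,9,10]

0: ✓ CMP  NZCV=0010
1: · SUBCC
2: · ADDMI
3: ✓ SUBCS  r1←0x72
4: ✓ CMP  NZCV=0010
5: ✓ SUBGE  r2←0x2c
6: · MOVMI
7: · MOVEQ
8: ✓ CMP  NZCV=0011
9: ✓ ADDPL  r2←0x0a
10: ✓ ADDLE  r0←0x82
11: · SUBMI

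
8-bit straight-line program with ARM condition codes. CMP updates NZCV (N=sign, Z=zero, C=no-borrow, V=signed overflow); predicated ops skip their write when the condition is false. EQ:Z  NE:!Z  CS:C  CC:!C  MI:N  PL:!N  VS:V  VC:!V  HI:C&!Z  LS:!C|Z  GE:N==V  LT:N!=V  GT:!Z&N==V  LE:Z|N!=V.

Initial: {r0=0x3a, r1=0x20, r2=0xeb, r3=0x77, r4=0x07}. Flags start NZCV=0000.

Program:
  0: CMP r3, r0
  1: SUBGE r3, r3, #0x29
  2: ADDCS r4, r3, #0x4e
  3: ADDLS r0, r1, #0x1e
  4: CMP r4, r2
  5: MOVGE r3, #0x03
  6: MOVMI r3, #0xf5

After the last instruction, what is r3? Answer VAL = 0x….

[0] flags=0010 → (cmp)
[1] flags=0010 GE?T → r3=0x4e
[2] flags=0010 CS?T → r4=0x9c
[3] flags=0010 LS?F → skip
[4] flags=1000 → (cmp)
[5] flags=1000 GE?F → skip
[6] flags=1000 MI?T → r3=0xf5

VAL = 0xf5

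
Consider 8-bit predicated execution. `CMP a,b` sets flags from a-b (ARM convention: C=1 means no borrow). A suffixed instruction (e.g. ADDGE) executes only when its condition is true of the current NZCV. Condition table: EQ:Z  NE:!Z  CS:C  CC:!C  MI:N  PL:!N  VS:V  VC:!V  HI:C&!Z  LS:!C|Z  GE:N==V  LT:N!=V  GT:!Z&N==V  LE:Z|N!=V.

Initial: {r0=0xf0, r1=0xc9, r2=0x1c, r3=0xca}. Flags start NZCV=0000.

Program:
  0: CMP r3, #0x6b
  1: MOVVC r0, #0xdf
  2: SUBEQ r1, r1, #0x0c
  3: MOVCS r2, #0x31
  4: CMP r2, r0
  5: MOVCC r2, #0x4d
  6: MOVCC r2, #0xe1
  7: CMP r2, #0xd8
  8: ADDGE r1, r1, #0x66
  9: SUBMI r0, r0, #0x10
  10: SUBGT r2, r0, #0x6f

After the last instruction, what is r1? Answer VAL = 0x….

VAL = 0x2f

[0] flags=0011 → (cmp)
[1] flags=0011 VC?F → skip
[2] flags=0011 EQ?F → skip
[3] flags=0011 CS?T → r2=0x31
[4] flags=0000 → (cmp)
[5] flags=0000 CC?T → r2=0x4d
[6] flags=0000 CC?T → r2=0xe1
[7] flags=0010 → (cmp)
[8] flags=0010 GE?T → r1=0x2f
[9] flags=0010 MI?F → skip
[10] flags=0010 GT?T → r2=0x81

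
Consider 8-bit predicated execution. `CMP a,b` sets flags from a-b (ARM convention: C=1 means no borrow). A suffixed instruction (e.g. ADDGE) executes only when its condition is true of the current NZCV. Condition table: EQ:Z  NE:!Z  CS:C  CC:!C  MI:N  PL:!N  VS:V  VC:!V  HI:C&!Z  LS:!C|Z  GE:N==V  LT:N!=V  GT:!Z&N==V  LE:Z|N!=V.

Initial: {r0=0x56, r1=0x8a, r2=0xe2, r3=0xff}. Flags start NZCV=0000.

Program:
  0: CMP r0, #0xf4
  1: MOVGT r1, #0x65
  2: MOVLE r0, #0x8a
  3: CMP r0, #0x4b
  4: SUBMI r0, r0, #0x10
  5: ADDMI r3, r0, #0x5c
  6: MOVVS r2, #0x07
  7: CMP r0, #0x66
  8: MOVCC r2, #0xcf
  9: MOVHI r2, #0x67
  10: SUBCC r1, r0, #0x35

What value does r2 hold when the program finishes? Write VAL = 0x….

VAL = 0xcf

[0] flags=0000 → (cmp)
[1] flags=0000 GT?T → r1=0x65
[2] flags=0000 LE?F → skip
[3] flags=0010 → (cmp)
[4] flags=0010 MI?F → skip
[5] flags=0010 MI?F → skip
[6] flags=0010 VS?F → skip
[7] flags=1000 → (cmp)
[8] flags=1000 CC?T → r2=0xcf
[9] flags=1000 HI?F → skip
[10] flags=1000 CC?T → r1=0x21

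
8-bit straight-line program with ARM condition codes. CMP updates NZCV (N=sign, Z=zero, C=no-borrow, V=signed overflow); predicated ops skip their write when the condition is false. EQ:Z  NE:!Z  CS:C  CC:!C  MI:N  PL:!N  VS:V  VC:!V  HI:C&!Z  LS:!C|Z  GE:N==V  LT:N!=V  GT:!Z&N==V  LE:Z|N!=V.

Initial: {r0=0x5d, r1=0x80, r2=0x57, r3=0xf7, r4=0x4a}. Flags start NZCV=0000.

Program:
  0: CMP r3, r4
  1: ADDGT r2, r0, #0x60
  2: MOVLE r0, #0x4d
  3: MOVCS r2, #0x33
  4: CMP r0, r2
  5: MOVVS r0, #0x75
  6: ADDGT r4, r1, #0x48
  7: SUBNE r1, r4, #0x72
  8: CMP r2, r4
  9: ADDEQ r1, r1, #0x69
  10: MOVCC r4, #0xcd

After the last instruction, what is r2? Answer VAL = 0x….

[0] flags=1010 → (cmp)
[1] flags=1010 GT?F → skip
[2] flags=1010 LE?T → r0=0x4d
[3] flags=1010 CS?T → r2=0x33
[4] flags=0010 → (cmp)
[5] flags=0010 VS?F → skip
[6] flags=0010 GT?T → r4=0xc8
[7] flags=0010 NE?T → r1=0x56
[8] flags=0000 → (cmp)
[9] flags=0000 EQ?F → skip
[10] flags=0000 CC?T → r4=0xcd

VAL = 0x33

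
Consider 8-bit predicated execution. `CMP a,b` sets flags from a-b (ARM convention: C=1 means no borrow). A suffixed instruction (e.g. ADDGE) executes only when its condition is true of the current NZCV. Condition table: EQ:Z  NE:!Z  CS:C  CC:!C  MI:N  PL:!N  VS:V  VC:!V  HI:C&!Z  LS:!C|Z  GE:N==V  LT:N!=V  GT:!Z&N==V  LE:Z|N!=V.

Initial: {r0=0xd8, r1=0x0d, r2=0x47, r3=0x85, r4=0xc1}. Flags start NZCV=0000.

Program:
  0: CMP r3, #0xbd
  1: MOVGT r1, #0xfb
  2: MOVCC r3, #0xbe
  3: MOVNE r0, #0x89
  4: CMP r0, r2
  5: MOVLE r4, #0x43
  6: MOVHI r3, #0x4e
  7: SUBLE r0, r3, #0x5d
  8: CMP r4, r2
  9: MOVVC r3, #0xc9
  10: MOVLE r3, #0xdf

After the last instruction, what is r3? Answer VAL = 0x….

[0] flags=1000 → (cmp)
[1] flags=1000 GT?F → skip
[2] flags=1000 CC?T → r3=0xbe
[3] flags=1000 NE?T → r0=0x89
[4] flags=0011 → (cmp)
[5] flags=0011 LE?T → r4=0x43
[6] flags=0011 HI?T → r3=0x4e
[7] flags=0011 LE?T → r0=0xf1
[8] flags=1000 → (cmp)
[9] flags=1000 VC?T → r3=0xc9
[10] flags=1000 LE?T → r3=0xdf

VAL = 0xdf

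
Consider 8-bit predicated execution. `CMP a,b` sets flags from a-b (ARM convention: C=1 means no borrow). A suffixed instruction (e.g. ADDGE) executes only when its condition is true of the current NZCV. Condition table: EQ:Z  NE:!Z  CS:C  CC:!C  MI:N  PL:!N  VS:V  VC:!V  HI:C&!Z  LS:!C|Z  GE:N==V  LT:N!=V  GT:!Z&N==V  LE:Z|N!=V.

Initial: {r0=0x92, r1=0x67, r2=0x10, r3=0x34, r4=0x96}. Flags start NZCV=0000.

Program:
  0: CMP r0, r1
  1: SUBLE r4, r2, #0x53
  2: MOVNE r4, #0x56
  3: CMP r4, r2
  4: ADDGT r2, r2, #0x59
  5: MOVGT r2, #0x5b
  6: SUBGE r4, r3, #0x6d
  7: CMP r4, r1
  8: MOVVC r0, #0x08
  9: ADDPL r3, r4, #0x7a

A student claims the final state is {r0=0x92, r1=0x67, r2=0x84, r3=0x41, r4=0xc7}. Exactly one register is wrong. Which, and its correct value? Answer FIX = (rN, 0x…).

FIX = (r2, 0x5b)

0: ✓ CMP  NZCV=0011
1: ✓ SUBLE  r4←0xbd
2: ✓ MOVNE  r4←0x56
3: ✓ CMP  NZCV=0010
4: ✓ ADDGT  r2←0x69
5: ✓ MOVGT  r2←0x5b
6: ✓ SUBGE  r4←0xc7
7: ✓ CMP  NZCV=0011
8: · MOVVC
9: ✓ ADDPL  r3←0x41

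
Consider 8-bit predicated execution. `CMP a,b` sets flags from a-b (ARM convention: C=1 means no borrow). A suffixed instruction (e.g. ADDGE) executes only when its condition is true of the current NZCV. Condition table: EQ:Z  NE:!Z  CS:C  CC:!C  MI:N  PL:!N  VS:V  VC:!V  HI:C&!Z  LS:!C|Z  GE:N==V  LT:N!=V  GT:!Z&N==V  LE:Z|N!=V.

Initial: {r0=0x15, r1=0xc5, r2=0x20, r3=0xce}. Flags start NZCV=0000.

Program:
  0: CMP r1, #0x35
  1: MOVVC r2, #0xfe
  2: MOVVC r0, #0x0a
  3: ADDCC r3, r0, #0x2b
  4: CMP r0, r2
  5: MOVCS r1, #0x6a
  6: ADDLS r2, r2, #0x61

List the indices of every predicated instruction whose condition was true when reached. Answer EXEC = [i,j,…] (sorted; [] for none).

EXEC = [1,2,6]

[0] flags=1010 → (cmp)
[1] flags=1010 VC?T → r2=0xfe
[2] flags=1010 VC?T → r0=0x0a
[3] flags=1010 CC?F → skip
[4] flags=0000 → (cmp)
[5] flags=0000 CS?F → skip
[6] flags=0000 LS?T → r2=0x5f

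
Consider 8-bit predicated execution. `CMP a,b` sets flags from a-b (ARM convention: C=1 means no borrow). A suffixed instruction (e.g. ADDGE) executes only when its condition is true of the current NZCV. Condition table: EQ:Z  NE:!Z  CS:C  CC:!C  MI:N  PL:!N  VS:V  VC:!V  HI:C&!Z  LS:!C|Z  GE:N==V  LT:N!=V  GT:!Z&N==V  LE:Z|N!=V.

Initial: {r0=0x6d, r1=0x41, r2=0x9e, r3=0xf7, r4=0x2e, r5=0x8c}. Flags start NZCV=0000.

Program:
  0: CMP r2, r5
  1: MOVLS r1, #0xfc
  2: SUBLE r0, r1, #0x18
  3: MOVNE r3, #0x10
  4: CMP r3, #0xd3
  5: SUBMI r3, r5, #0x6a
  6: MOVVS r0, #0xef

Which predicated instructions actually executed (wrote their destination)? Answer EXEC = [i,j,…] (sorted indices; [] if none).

0: ✓ CMP  NZCV=0010
1: · MOVLS
2: · SUBLE
3: ✓ MOVNE  r3←0x10
4: ✓ CMP  NZCV=0000
5: · SUBMI
6: · MOVVS

EXEC = [3]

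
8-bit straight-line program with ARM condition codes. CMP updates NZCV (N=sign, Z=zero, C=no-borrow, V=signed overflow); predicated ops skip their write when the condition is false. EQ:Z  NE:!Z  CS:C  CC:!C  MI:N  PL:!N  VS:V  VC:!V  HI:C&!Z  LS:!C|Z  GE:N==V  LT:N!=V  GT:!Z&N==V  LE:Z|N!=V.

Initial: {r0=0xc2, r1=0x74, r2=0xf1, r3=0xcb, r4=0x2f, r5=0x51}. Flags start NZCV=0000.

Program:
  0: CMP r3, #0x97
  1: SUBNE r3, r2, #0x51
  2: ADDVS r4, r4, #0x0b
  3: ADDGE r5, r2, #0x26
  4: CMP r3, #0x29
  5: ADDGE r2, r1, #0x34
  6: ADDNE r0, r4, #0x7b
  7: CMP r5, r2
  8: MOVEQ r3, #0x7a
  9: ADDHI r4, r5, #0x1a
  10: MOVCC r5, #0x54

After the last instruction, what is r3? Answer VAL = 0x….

0: ✓ CMP  NZCV=0010
1: ✓ SUBNE  r3←0xa0
2: · ADDVS
3: ✓ ADDGE  r5←0x17
4: ✓ CMP  NZCV=0011
5: · ADDGE
6: ✓ ADDNE  r0←0xaa
7: ✓ CMP  NZCV=0000
8: · MOVEQ
9: · ADDHI
10: ✓ MOVCC  r5←0x54

VAL = 0xa0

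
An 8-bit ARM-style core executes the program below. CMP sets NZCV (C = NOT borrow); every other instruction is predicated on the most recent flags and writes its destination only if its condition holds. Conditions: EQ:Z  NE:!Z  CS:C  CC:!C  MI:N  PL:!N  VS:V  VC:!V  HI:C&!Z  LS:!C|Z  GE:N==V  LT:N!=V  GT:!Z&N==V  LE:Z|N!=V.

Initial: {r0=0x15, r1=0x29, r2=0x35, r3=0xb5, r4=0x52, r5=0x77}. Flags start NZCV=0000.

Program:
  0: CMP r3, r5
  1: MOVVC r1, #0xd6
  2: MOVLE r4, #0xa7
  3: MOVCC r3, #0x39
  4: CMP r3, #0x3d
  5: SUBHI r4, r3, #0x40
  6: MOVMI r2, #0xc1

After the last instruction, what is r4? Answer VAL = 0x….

VAL = 0x75

[0] flags=0011 → (cmp)
[1] flags=0011 VC?F → skip
[2] flags=0011 LE?T → r4=0xa7
[3] flags=0011 CC?F → skip
[4] flags=0011 → (cmp)
[5] flags=0011 HI?T → r4=0x75
[6] flags=0011 MI?F → skip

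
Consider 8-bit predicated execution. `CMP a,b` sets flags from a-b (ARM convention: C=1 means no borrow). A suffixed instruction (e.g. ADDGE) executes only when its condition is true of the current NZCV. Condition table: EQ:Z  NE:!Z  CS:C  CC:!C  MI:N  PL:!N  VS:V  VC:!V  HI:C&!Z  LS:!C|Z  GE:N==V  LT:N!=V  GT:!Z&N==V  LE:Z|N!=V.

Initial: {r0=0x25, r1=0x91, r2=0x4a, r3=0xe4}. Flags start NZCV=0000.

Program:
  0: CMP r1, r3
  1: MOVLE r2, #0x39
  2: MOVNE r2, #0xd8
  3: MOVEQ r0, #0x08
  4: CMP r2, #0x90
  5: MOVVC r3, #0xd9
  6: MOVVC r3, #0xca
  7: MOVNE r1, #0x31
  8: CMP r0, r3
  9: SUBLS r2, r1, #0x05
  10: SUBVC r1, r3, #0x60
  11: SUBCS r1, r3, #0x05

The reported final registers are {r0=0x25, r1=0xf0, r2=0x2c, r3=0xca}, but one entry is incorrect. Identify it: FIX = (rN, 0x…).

0: ✓ CMP  NZCV=1000
1: ✓ MOVLE  r2←0x39
2: ✓ MOVNE  r2←0xd8
3: · MOVEQ
4: ✓ CMP  NZCV=0010
5: ✓ MOVVC  r3←0xd9
6: ✓ MOVVC  r3←0xca
7: ✓ MOVNE  r1←0x31
8: ✓ CMP  NZCV=0000
9: ✓ SUBLS  r2←0x2c
10: ✓ SUBVC  r1←0x6a
11: · SUBCS

FIX = (r1, 0x6a)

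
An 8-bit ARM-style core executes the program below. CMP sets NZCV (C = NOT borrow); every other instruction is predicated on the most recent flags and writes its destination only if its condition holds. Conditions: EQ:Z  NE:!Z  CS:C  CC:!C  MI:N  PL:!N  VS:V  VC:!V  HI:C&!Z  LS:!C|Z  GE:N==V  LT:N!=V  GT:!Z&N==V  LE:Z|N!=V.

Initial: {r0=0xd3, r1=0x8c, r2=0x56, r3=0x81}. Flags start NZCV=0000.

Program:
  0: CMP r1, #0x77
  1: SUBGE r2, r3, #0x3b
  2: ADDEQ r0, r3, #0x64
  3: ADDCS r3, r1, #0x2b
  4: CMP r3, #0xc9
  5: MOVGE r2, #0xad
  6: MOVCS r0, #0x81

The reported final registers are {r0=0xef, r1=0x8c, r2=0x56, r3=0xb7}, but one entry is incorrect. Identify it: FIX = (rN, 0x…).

FIX = (r0, 0xd3)

0: ✓ CMP  NZCV=0011
1: · SUBGE
2: · ADDEQ
3: ✓ ADDCS  r3←0xb7
4: ✓ CMP  NZCV=1000
5: · MOVGE
6: · MOVCS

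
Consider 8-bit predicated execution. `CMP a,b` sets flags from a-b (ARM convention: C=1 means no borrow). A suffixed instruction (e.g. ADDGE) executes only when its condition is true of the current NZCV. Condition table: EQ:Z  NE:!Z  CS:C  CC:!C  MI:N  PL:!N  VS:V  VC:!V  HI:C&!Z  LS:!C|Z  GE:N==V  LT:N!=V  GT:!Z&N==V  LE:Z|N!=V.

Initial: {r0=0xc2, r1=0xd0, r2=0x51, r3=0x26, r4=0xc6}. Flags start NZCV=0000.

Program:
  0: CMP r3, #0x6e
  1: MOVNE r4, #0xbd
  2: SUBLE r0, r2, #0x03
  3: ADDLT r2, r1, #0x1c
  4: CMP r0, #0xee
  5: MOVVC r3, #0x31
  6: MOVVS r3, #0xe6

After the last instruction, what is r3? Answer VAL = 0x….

[0] flags=1000 → (cmp)
[1] flags=1000 NE?T → r4=0xbd
[2] flags=1000 LE?T → r0=0x4e
[3] flags=1000 LT?T → r2=0xec
[4] flags=0000 → (cmp)
[5] flags=0000 VC?T → r3=0x31
[6] flags=0000 VS?F → skip

VAL = 0x31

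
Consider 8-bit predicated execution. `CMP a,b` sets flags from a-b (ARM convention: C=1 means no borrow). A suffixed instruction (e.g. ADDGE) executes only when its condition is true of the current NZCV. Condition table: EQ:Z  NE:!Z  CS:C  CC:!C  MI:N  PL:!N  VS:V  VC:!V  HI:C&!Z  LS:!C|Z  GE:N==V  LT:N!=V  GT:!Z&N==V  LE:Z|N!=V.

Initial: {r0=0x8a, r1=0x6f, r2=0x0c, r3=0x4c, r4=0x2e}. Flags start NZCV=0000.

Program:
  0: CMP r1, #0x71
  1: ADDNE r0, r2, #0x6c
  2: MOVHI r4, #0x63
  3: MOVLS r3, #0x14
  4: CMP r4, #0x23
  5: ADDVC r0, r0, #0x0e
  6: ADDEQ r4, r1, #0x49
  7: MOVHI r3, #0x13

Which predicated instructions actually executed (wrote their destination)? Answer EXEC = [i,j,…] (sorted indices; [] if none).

EXEC = [1,3,5,7]

[0] flags=1000 → (cmp)
[1] flags=1000 NE?T → r0=0x78
[2] flags=1000 HI?F → skip
[3] flags=1000 LS?T → r3=0x14
[4] flags=0010 → (cmp)
[5] flags=0010 VC?T → r0=0x86
[6] flags=0010 EQ?F → skip
[7] flags=0010 HI?T → r3=0x13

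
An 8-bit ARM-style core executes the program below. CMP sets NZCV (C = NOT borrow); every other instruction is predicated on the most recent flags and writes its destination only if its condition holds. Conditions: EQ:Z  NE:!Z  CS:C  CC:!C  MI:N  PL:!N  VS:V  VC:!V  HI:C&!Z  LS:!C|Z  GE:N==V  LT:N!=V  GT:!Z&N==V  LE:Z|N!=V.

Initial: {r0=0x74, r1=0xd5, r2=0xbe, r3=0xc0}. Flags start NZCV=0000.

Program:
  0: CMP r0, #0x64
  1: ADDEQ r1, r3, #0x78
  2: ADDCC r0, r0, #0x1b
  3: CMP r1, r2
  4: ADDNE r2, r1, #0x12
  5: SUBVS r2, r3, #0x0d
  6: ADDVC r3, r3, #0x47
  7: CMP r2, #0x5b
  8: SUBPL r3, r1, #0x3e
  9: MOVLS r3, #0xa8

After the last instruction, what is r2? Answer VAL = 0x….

[0] flags=0010 → (cmp)
[1] flags=0010 EQ?F → skip
[2] flags=0010 CC?F → skip
[3] flags=0010 → (cmp)
[4] flags=0010 NE?T → r2=0xe7
[5] flags=0010 VS?F → skip
[6] flags=0010 VC?T → r3=0x07
[7] flags=1010 → (cmp)
[8] flags=1010 PL?F → skip
[9] flags=1010 LS?F → skip

VAL = 0xe7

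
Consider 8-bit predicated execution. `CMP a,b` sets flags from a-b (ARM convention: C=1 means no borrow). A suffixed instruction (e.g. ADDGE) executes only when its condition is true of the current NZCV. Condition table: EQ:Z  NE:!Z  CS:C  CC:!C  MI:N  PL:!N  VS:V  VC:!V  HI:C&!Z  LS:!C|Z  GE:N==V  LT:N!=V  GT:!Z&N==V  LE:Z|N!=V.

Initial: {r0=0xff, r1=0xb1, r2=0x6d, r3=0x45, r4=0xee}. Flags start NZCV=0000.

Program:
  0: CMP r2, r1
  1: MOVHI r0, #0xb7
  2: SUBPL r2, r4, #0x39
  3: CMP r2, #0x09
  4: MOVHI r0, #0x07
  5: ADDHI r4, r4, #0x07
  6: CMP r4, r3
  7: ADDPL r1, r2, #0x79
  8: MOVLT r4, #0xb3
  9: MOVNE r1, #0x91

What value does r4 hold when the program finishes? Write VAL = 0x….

VAL = 0xb3

0: ✓ CMP  NZCV=1001
1: · MOVHI
2: · SUBPL
3: ✓ CMP  NZCV=0010
4: ✓ MOVHI  r0←0x07
5: ✓ ADDHI  r4←0xf5
6: ✓ CMP  NZCV=1010
7: · ADDPL
8: ✓ MOVLT  r4←0xb3
9: ✓ MOVNE  r1←0x91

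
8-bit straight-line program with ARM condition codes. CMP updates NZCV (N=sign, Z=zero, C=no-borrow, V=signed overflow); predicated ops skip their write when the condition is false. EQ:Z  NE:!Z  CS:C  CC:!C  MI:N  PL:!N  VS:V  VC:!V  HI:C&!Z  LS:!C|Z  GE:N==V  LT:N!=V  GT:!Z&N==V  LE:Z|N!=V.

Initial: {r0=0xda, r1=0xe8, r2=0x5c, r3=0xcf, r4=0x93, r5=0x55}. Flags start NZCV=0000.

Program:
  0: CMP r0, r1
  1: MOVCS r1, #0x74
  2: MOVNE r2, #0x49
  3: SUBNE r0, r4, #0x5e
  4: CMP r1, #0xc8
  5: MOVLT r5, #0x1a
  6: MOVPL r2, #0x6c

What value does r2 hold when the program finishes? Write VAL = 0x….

0: ✓ CMP  NZCV=1000
1: · MOVCS
2: ✓ MOVNE  r2←0x49
3: ✓ SUBNE  r0←0x35
4: ✓ CMP  NZCV=0010
5: · MOVLT
6: ✓ MOVPL  r2←0x6c

VAL = 0x6c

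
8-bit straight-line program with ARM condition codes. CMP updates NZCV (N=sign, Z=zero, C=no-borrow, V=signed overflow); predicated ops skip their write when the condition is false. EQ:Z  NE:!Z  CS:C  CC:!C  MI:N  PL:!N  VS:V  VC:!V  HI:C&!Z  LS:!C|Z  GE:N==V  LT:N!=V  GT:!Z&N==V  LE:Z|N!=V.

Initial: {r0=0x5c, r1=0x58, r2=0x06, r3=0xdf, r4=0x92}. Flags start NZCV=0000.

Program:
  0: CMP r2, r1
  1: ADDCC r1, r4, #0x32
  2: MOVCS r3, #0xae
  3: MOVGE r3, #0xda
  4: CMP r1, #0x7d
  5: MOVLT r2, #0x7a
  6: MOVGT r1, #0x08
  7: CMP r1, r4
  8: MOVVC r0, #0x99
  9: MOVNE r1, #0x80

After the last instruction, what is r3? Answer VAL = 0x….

0: ✓ CMP  NZCV=1000
1: ✓ ADDCC  r1←0xc4
2: · MOVCS
3: · MOVGE
4: ✓ CMP  NZCV=0011
5: ✓ MOVLT  r2←0x7a
6: · MOVGT
7: ✓ CMP  NZCV=0010
8: ✓ MOVVC  r0←0x99
9: ✓ MOVNE  r1←0x80

VAL = 0xdf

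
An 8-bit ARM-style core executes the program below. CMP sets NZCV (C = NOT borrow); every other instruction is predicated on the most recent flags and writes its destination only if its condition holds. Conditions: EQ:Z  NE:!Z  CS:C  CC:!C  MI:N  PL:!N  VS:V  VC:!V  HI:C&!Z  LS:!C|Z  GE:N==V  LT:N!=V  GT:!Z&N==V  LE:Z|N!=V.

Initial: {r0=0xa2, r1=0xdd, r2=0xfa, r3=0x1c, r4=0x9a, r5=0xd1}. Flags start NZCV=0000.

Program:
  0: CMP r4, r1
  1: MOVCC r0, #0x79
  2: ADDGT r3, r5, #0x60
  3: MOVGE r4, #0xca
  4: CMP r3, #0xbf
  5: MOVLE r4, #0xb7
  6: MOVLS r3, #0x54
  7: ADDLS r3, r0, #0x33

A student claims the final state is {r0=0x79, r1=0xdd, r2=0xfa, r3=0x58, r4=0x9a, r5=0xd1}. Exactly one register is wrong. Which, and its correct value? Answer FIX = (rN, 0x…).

0: ✓ CMP  NZCV=1000
1: ✓ MOVCC  r0←0x79
2: · ADDGT
3: · MOVGE
4: ✓ CMP  NZCV=0000
5: · MOVLE
6: ✓ MOVLS  r3←0x54
7: ✓ ADDLS  r3←0xac

FIX = (r3, 0xac)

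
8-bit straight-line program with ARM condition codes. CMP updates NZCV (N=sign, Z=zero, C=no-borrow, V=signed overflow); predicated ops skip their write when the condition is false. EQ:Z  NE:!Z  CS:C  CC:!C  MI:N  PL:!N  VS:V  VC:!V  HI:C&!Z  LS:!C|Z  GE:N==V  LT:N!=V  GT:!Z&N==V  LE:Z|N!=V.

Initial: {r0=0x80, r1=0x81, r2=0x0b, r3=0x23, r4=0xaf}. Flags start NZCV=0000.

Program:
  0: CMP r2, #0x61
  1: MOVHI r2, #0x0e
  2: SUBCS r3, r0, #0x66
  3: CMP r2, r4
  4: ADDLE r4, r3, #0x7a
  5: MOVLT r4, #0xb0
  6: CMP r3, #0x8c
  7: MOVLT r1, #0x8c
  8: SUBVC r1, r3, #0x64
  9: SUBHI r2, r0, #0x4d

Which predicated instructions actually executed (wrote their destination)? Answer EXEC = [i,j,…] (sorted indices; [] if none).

EXEC = []

[0] flags=1000 → (cmp)
[1] flags=1000 HI?F → skip
[2] flags=1000 CS?F → skip
[3] flags=0000 → (cmp)
[4] flags=0000 LE?F → skip
[5] flags=0000 LT?F → skip
[6] flags=1001 → (cmp)
[7] flags=1001 LT?F → skip
[8] flags=1001 VC?F → skip
[9] flags=1001 HI?F → skip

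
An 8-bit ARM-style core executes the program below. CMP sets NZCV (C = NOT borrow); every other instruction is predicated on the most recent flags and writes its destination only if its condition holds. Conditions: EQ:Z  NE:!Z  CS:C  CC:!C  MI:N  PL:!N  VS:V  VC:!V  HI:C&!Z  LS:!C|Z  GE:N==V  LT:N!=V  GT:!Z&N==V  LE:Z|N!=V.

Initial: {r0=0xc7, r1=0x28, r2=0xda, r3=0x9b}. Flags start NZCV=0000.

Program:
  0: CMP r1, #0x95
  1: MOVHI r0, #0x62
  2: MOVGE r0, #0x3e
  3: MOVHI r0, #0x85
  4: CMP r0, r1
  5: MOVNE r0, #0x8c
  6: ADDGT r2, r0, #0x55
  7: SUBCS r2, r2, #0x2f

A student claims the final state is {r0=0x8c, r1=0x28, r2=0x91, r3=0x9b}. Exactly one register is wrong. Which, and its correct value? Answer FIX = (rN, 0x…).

[0] flags=1001 → (cmp)
[1] flags=1001 HI?F → skip
[2] flags=1001 GE?T → r0=0x3e
[3] flags=1001 HI?F → skip
[4] flags=0010 → (cmp)
[5] flags=0010 NE?T → r0=0x8c
[6] flags=0010 GT?T → r2=0xe1
[7] flags=0010 CS?T → r2=0xb2

FIX = (r2, 0xb2)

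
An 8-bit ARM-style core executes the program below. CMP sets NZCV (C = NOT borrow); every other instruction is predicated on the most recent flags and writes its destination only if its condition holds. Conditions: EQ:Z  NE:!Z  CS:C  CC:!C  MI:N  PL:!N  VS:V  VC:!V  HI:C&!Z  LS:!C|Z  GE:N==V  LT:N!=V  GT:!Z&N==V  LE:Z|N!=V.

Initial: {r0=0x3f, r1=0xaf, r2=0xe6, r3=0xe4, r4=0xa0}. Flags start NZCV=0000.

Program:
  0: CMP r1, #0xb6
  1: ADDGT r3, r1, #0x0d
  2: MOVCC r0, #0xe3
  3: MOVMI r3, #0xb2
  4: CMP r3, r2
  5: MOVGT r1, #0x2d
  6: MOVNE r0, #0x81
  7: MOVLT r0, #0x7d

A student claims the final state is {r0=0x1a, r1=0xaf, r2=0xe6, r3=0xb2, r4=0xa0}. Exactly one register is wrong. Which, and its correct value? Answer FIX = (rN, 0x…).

FIX = (r0, 0x7d)

0: ✓ CMP  NZCV=1000
1: · ADDGT
2: ✓ MOVCC  r0←0xe3
3: ✓ MOVMI  r3←0xb2
4: ✓ CMP  NZCV=1000
5: · MOVGT
6: ✓ MOVNE  r0←0x81
7: ✓ MOVLT  r0←0x7d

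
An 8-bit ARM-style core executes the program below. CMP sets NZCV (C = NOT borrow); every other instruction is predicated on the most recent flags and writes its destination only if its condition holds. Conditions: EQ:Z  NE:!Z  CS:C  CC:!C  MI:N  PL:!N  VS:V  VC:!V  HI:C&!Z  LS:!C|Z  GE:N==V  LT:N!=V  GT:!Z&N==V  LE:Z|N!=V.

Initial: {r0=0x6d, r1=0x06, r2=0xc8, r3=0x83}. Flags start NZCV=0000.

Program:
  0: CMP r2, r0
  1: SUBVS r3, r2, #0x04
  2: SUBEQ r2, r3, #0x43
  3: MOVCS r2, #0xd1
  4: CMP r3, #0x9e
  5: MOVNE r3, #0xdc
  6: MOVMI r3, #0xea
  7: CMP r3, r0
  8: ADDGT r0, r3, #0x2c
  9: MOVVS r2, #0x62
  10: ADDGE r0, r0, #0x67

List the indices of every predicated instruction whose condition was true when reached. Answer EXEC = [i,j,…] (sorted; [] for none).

EXEC = [1,3,5,9]

0: ✓ CMP  NZCV=0011
1: ✓ SUBVS  r3←0xc4
2: · SUBEQ
3: ✓ MOVCS  r2←0xd1
4: ✓ CMP  NZCV=0010
5: ✓ MOVNE  r3←0xdc
6: · MOVMI
7: ✓ CMP  NZCV=0011
8: · ADDGT
9: ✓ MOVVS  r2←0x62
10: · ADDGE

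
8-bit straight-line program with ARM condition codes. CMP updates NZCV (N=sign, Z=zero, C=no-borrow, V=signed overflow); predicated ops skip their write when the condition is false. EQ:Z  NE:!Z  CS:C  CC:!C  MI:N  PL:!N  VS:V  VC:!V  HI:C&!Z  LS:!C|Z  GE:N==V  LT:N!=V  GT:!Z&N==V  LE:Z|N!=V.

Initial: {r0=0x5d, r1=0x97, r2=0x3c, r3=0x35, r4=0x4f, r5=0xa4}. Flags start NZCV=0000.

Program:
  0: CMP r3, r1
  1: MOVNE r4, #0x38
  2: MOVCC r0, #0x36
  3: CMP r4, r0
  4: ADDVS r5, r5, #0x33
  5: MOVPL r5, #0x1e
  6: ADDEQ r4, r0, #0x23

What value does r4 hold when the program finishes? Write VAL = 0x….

VAL = 0x38

[0] flags=1001 → (cmp)
[1] flags=1001 NE?T → r4=0x38
[2] flags=1001 CC?T → r0=0x36
[3] flags=0010 → (cmp)
[4] flags=0010 VS?F → skip
[5] flags=0010 PL?T → r5=0x1e
[6] flags=0010 EQ?F → skip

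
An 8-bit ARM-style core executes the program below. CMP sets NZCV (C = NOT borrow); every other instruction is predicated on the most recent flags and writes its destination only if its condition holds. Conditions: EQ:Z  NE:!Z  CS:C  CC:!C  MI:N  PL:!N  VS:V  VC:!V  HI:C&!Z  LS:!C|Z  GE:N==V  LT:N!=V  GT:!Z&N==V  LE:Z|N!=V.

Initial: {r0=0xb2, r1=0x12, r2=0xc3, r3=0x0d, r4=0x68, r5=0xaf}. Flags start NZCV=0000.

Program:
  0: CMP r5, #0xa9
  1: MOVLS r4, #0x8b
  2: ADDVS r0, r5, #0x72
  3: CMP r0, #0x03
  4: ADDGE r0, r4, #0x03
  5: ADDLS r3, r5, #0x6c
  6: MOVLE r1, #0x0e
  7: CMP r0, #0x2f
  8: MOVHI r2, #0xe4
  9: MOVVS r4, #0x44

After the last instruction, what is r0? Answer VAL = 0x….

VAL = 0xb2

0: ✓ CMP  NZCV=0010
1: · MOVLS
2: · ADDVS
3: ✓ CMP  NZCV=1010
4: · ADDGE
5: · ADDLS
6: ✓ MOVLE  r1←0x0e
7: ✓ CMP  NZCV=1010
8: ✓ MOVHI  r2←0xe4
9: · MOVVS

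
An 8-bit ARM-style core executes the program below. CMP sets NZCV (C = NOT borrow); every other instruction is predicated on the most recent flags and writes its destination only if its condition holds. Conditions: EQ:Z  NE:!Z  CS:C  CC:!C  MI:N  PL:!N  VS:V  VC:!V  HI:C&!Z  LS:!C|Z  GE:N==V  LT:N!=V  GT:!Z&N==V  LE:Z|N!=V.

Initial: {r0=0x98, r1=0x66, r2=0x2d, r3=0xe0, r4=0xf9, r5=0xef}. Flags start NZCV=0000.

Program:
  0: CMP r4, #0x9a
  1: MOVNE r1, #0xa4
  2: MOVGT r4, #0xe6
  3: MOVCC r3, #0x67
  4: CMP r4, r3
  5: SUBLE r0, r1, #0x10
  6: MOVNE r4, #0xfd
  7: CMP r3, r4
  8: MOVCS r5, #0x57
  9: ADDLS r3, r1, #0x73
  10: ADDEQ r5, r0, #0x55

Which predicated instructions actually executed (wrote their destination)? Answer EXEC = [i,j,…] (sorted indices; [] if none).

[0] flags=0010 → (cmp)
[1] flags=0010 NE?T → r1=0xa4
[2] flags=0010 GT?T → r4=0xe6
[3] flags=0010 CC?F → skip
[4] flags=0010 → (cmp)
[5] flags=0010 LE?F → skip
[6] flags=0010 NE?T → r4=0xfd
[7] flags=1000 → (cmp)
[8] flags=1000 CS?F → skip
[9] flags=1000 LS?T → r3=0x17
[10] flags=1000 EQ?F → skip

EXEC = [1,2,6,9]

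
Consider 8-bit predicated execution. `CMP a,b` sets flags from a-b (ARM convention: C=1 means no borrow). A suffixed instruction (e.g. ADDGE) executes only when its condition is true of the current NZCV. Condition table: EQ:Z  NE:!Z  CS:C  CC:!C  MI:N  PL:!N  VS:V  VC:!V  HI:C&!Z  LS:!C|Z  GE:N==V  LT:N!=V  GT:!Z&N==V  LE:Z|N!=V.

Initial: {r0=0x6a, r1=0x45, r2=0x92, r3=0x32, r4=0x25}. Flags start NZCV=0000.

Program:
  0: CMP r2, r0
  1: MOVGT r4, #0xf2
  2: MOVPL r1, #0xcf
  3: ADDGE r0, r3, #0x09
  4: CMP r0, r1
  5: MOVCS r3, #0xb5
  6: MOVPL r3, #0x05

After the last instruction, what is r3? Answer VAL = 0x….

0: ✓ CMP  NZCV=0011
1: · MOVGT
2: ✓ MOVPL  r1←0xcf
3: · ADDGE
4: ✓ CMP  NZCV=1001
5: · MOVCS
6: · MOVPL

VAL = 0x32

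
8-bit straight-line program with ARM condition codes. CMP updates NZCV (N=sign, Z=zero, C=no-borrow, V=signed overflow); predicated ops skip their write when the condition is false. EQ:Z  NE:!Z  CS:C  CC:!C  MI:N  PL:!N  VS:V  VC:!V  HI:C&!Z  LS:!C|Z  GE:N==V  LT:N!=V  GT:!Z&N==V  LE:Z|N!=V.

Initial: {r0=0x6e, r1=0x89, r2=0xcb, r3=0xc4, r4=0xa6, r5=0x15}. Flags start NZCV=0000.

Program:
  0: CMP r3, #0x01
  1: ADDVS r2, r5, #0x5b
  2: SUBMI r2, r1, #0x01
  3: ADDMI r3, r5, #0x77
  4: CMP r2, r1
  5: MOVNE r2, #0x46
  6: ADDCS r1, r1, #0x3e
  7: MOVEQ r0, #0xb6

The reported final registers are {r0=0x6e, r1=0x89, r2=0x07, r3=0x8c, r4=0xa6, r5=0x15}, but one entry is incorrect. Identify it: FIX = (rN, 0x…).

FIX = (r2, 0x46)

0: ✓ CMP  NZCV=1010
1: · ADDVS
2: ✓ SUBMI  r2←0x88
3: ✓ ADDMI  r3←0x8c
4: ✓ CMP  NZCV=1000
5: ✓ MOVNE  r2←0x46
6: · ADDCS
7: · MOVEQ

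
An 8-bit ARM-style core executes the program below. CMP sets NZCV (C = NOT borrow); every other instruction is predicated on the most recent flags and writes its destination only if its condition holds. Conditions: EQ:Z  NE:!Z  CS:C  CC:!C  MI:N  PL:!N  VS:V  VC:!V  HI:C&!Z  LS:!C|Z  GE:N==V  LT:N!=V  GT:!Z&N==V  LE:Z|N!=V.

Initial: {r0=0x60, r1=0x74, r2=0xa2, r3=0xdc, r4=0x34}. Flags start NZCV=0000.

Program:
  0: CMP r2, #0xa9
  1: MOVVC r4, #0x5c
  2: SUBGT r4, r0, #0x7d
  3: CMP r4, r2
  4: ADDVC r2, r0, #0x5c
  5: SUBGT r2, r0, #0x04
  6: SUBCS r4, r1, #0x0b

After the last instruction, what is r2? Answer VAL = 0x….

0: ✓ CMP  NZCV=1000
1: ✓ MOVVC  r4←0x5c
2: · SUBGT
3: ✓ CMP  NZCV=1001
4: · ADDVC
5: ✓ SUBGT  r2←0x5c
6: · SUBCS

VAL = 0x5c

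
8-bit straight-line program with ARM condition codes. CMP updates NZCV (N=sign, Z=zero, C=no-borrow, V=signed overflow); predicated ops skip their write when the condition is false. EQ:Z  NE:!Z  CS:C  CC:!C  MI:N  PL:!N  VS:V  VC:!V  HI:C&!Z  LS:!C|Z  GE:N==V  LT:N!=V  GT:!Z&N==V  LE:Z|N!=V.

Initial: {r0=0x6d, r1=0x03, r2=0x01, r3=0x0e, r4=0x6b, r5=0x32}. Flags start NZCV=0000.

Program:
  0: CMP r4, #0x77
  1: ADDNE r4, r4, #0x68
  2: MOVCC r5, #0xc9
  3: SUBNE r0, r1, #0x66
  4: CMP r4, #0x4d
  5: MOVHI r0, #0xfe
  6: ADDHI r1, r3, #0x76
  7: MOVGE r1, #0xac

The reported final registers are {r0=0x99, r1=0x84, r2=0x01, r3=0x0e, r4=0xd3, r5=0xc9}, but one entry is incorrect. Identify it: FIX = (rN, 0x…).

[0] flags=1000 → (cmp)
[1] flags=1000 NE?T → r4=0xd3
[2] flags=1000 CC?T → r5=0xc9
[3] flags=1000 NE?T → r0=0x9d
[4] flags=1010 → (cmp)
[5] flags=1010 HI?T → r0=0xfe
[6] flags=1010 HI?T → r1=0x84
[7] flags=1010 GE?F → skip

FIX = (r0, 0xfe)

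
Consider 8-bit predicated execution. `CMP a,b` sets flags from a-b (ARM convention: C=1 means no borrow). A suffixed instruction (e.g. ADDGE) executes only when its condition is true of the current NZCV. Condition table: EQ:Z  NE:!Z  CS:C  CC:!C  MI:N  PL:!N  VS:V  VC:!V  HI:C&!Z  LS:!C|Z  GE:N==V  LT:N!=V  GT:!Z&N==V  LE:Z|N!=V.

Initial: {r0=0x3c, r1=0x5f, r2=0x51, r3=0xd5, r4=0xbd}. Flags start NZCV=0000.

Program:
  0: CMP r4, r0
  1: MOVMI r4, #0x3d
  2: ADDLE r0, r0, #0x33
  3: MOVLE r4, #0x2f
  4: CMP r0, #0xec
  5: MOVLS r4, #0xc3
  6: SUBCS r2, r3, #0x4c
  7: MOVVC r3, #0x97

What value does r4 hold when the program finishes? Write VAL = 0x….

0: ✓ CMP  NZCV=1010
1: ✓ MOVMI  r4←0x3d
2: ✓ ADDLE  r0←0x6f
3: ✓ MOVLE  r4←0x2f
4: ✓ CMP  NZCV=1001
5: ✓ MOVLS  r4←0xc3
6: · SUBCS
7: · MOVVC

VAL = 0xc3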